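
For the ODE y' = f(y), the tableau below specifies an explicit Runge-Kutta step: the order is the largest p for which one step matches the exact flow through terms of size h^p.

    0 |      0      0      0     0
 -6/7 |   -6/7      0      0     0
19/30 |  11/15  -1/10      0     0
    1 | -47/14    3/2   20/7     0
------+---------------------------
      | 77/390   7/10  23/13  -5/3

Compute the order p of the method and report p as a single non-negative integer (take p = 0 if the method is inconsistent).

1

b = (77/390, 7/10, 23/13, -5/3)
c = (0, -6/7, 19/30, 1)
Ac = (0, 0, 3/35, 11/21)
Σ b_i: 77/390·1 + 7/10·1 + 23/13·1 + (-5/3)·1 = 1 ✓
b·c: 7/10·(-6/7) + 23/13·19/30 + (-5/3)·1 = -149/130 ≠ 1/2 ⇒ order 1.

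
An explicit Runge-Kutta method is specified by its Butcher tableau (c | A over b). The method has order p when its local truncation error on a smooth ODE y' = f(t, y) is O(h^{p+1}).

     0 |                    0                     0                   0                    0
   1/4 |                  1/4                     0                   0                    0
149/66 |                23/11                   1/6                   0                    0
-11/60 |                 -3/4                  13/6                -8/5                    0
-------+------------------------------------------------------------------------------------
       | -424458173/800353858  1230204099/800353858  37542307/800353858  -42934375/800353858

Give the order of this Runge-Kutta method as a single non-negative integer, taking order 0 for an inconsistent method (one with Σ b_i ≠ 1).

b = (-424458173/800353858, 1230204099/800353858, 37542307/800353858, -42934375/800353858)
c = (0, 1/4, 149/66, -11/60)
Ac = (0, 0, 1/24, -1351/440)
Σ b_i: (-424458173/800353858)·1 + 1230204099/800353858·1 + 37542307/800353858·1 + (-42934375/800353858)·1 = 1 ✓
b·c: 1230204099/800353858·1/4 + 37542307/800353858·149/66 + (-42934375/800353858)·(-11/60) = 1/2 ✓
b·c²: 1230204099/800353858·1/16 + 37542307/800353858·22201/4356 + (-42934375/800353858)·121/3600 = 1/3 ✓
b·Ac: 37542307/800353858·1/24 + (-42934375/800353858)·(-1351/440) = 1/6 ✓
b·c³: 1230204099/800353858·1/64 + 37542307/800353858·3307949/287496 + (-42934375/800353858)·(-1331/216000) = 1430196455657/2535521022144 ≠ 1/4 ⇒ order 3.
b·(c∘Ac): 37542307/800353858·149/1584 + (-42934375/800353858)·1351/2400 = -5943465649/230501911104 ≠ 1/8
b·Ac²: 37542307/800353858·1/96 + (-42934375/800353858)·(-1397269/174240) = 136497751157/316940127768 ≠ 1/12
b·A²c: (-42934375/800353858)·(-1/15) = 8586875/2401061574 ≠ 1/24

3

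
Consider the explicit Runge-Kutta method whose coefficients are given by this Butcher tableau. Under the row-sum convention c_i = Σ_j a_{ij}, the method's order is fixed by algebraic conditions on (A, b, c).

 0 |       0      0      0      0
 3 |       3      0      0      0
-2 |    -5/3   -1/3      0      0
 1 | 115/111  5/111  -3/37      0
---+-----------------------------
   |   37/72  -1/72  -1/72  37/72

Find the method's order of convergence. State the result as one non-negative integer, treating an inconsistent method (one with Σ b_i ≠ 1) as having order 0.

b = (37/72, -1/72, -1/72, 37/72)
c = (0, 3, -2, 1)
Ac = (0, 0, -1, 11/37)
Σ b_i: 37/72·1 + (-1/72)·1 + (-1/72)·1 + 37/72·1 = 1 ✓
b·c: (-1/72)·3 + (-1/72)·(-2) + 37/72·1 = 1/2 ✓
b·c²: (-1/72)·9 + (-1/72)·4 + 37/72·1 = 1/3 ✓
b·Ac: (-1/72)·(-1) + 37/72·11/37 = 1/6 ✓
b·c³: (-1/72)·27 + (-1/72)·(-8) + 37/72·1 = 1/4 ✓
b·(c∘Ac): (-1/72)·2 + 37/72·11/37 = 1/8 ✓
b·Ac²: (-1/72)·(-3) + 37/72·3/37 = 1/12 ✓
b·A²c: 37/72·3/37 = 1/24 ✓; 4 stages ⇒ order 4.

4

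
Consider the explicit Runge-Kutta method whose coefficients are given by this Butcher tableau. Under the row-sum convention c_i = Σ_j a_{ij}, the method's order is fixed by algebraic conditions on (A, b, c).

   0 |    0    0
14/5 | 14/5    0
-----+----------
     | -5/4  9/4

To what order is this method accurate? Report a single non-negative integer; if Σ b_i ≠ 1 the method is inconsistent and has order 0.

b = (-5/4, 9/4)
c = (0, 14/5)
Σ b_i: (-5/4)·1 + 9/4·1 = 1 ✓
b·c: 9/4·14/5 = 63/10 ≠ 1/2 ⇒ order 1.

1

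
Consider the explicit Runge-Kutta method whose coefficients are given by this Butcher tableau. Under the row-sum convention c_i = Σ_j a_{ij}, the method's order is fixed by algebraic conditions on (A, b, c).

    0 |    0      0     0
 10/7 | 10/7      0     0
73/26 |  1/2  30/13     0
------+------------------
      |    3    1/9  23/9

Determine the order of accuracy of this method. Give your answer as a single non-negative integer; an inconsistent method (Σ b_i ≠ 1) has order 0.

b = (3, 1/9, 23/9)
c = (0, 10/7, 73/26)
Ac = (0, 0, 300/91)
Σ b_i: 3·1 + 1/9·1 + 23/9·1 = 17/3 ≠ 1 ⇒ order 0.

0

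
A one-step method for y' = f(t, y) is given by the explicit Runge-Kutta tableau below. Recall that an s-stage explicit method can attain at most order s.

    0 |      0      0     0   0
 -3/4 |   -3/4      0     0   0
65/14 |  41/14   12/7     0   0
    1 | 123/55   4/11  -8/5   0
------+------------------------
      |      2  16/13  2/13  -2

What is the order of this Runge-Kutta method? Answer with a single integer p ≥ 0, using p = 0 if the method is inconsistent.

0

b = (2, 16/13, 2/13, -2)
c = (0, -3/4, 65/14, 1)
Ac = (0, 0, -9/7, -593/77)
Σ b_i: 2·1 + 16/13·1 + 2/13·1 + (-2)·1 = 18/13 ≠ 1 ⇒ order 0.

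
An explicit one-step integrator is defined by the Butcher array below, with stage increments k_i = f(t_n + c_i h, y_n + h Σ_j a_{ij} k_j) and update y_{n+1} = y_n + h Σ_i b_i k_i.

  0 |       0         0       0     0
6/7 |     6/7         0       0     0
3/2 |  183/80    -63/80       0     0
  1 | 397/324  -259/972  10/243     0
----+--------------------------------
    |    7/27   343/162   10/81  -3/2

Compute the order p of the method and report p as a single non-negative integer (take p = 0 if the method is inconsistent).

4

b = (7/27, 343/162, 10/81, -3/2)
c = (0, 6/7, 3/2, 1)
Ac = (0, 0, -27/40, -1/6)
Σ b_i: 7/27·1 + 343/162·1 + 10/81·1 + (-3/2)·1 = 1 ✓
b·c: 343/162·6/7 + 10/81·3/2 + (-3/2)·1 = 1/2 ✓
b·c²: 343/162·36/49 + 10/81·9/4 + (-3/2)·1 = 1/3 ✓
b·Ac: 10/81·(-27/40) + (-3/2)·(-1/6) = 1/6 ✓
b·c³: 343/162·216/343 + 10/81·27/8 + (-3/2)·1 = 1/4 ✓
b·(c∘Ac): 10/81·(-81/80) + (-3/2)·(-1/6) = 1/8 ✓
b·Ac²: 10/81·(-81/140) + (-3/2)·(-13/126) = 1/12 ✓
b·A²c: (-3/2)·(-1/36) = 1/24 ✓; 4 stages ⇒ order 4.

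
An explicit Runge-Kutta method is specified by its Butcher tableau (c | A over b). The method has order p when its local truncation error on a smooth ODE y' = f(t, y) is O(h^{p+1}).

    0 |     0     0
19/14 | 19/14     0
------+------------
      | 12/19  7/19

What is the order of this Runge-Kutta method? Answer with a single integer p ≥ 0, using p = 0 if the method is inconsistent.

2

b = (12/19, 7/19)
c = (0, 19/14)
Σ b_i: 12/19·1 + 7/19·1 = 1 ✓
b·c: 7/19·19/14 = 1/2 ✓; 2 stages ⇒ order 2.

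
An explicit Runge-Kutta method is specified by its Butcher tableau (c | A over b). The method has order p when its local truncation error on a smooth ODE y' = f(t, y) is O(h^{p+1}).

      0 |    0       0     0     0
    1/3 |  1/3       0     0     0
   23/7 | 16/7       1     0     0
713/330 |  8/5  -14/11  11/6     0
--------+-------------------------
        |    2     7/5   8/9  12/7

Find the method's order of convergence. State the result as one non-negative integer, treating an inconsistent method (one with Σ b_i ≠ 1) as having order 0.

b = (2, 7/5, 8/9, 12/7)
c = (0, 1/3, 23/7, 713/330)
Ac = (0, 0, 1/3, 2587/462)
Σ b_i: 2·1 + 7/5·1 + 8/9·1 + 12/7·1 = 1891/315 ≠ 1 ⇒ order 0.

0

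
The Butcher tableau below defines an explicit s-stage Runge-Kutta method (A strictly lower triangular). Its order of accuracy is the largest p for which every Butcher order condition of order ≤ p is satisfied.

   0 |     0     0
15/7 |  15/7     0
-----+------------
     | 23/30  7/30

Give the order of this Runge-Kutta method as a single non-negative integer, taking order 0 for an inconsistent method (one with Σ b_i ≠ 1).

b = (23/30, 7/30)
c = (0, 15/7)
Σ b_i: 23/30·1 + 7/30·1 = 1 ✓
b·c: 7/30·15/7 = 1/2 ✓; 2 stages ⇒ order 2.

2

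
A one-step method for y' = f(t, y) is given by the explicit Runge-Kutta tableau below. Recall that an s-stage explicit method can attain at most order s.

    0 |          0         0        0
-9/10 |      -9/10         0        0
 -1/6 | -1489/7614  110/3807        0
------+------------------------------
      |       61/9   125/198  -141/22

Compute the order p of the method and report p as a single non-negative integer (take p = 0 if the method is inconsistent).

b = (61/9, 125/198, -141/22)
c = (0, -9/10, -1/6)
Ac = (0, 0, -11/423)
Σ b_i: 61/9·1 + 125/198·1 + (-141/22)·1 = 1 ✓
b·c: 125/198·(-9/10) + (-141/22)·(-1/6) = 1/2 ✓
b·c²: 125/198·81/100 + (-141/22)·1/36 = 1/3 ✓
b·Ac: (-141/22)·(-11/423) = 1/6 ✓; 3 stages ⇒ order 3.

3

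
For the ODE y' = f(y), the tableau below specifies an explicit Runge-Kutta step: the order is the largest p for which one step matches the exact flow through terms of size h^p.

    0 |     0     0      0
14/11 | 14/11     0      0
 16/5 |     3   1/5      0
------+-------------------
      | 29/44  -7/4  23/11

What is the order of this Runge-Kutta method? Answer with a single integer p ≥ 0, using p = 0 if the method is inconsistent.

1

b = (29/44, -7/4, 23/11)
c = (0, 14/11, 16/5)
Ac = (0, 0, 14/55)
Σ b_i: 29/44·1 + (-7/4)·1 + 23/11·1 = 1 ✓
b·c: (-7/4)·14/11 + 23/11·16/5 = 491/110 ≠ 1/2 ⇒ order 1.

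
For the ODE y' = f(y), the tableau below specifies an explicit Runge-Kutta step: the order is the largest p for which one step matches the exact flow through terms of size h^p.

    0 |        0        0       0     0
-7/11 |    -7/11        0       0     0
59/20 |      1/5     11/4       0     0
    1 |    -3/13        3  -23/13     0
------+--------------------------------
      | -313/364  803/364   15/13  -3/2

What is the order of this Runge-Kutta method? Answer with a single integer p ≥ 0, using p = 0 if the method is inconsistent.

2

b = (-313/364, 803/364, 15/13, -3/2)
c = (0, -7/11, 59/20, 1)
Ac = (0, 0, -7/4, -20387/2860)
Σ b_i: (-313/364)·1 + 803/364·1 + 15/13·1 + (-3/2)·1 = 1 ✓
b·c: 803/364·(-7/11) + 15/13·59/20 + (-3/2)·1 = 1/2 ✓
b·c²: 803/364·49/121 + 15/13·3481/400 + (-3/2)·1 = 107933/11440 ≠ 1/3 ⇒ order 2.
b·Ac: 15/13·(-7/4) + (-3/2)·(-20387/2860) = 49611/5720 ≠ 1/6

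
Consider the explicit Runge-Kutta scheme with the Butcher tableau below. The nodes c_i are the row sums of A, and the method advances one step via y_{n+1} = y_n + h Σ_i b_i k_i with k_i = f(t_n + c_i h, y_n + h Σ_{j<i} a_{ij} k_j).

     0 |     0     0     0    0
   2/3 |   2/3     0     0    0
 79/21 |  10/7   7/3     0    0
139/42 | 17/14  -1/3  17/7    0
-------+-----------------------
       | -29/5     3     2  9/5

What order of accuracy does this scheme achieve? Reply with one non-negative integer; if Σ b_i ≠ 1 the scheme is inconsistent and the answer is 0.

1

b = (-29/5, 3, 2, 9/5)
c = (0, 2/3, 79/21, 139/42)
Ac = (0, 0, 14/9, 3931/441)
Σ b_i: (-29/5)·1 + 3·1 + 2·1 + 9/5·1 = 1 ✓
b·c: 3·2/3 + 2·79/21 + 9/5·139/42 = 3251/210 ≠ 1/2 ⇒ order 1.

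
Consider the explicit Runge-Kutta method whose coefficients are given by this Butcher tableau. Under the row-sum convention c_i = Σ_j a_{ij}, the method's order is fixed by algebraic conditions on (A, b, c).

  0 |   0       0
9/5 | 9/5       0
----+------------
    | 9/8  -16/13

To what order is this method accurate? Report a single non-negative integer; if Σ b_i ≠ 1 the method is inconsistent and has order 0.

b = (9/8, -16/13)
c = (0, 9/5)
Σ b_i: 9/8·1 + (-16/13)·1 = -11/104 ≠ 1 ⇒ order 0.

0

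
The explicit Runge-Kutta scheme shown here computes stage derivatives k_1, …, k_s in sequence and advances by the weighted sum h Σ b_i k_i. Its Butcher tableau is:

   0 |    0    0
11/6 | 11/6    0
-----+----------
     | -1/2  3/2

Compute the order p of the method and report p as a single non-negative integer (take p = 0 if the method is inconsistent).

b = (-1/2, 3/2)
c = (0, 11/6)
Σ b_i: (-1/2)·1 + 3/2·1 = 1 ✓
b·c: 3/2·11/6 = 11/4 ≠ 1/2 ⇒ order 1.

1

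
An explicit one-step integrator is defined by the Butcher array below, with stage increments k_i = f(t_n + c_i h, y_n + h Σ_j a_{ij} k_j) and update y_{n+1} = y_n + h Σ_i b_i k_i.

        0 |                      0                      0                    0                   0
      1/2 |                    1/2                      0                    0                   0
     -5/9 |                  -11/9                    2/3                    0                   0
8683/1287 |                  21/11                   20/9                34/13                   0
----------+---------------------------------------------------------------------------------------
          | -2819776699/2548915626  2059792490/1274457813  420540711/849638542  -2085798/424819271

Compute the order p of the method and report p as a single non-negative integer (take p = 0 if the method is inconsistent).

3

b = (-2819776699/2548915626, 2059792490/1274457813, 420540711/849638542, -2085798/424819271)
c = (0, 1/2, -5/9, 8683/1287)
Ac = (0, 0, 1/3, -40/117)
Σ b_i: (-2819776699/2548915626)·1 + 2059792490/1274457813·1 + 420540711/849638542·1 + (-2085798/424819271)·1 = 1 ✓
b·c: 2059792490/1274457813·1/2 + 420540711/849638542·(-5/9) + (-2085798/424819271)·8683/1287 = 1/2 ✓
b·c²: 2059792490/1274457813·1/4 + 420540711/849638542·25/81 + (-2085798/424819271)·75394489/1656369 = 1/3 ✓
b·Ac: 420540711/849638542·1/3 + (-2085798/424819271)·(-40/117) = 1/6 ✓
b·c³: 2059792490/1274457813·1/8 + 420540711/849638542·(-125/729) + (-2085798/424819271)·654650347987/2131746903 = -4321821189113/3107798915364 ≠ 1/4 ⇒ order 3.
b·(c∘Ac): 420540711/849638542·(-5/27) + (-2085798/424819271)·(-347320/150579) = -1842908195/22940240634 ≠ 1/8
b·Ac²: 420540711/849638542·1/6 + (-2085798/424819271)·1435/1053 = 183046301/2414762172 ≠ 1/12
b·A²c: (-2085798/424819271)·34/39 = -1818388/424819271 ≠ 1/24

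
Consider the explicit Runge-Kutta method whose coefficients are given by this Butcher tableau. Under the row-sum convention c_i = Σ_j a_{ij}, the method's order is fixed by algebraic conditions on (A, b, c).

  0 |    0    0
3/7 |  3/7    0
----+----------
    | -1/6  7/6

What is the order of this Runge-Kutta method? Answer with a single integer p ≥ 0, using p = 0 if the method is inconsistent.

b = (-1/6, 7/6)
c = (0, 3/7)
Σ b_i: (-1/6)·1 + 7/6·1 = 1 ✓
b·c: 7/6·3/7 = 1/2 ✓; 2 stages ⇒ order 2.

2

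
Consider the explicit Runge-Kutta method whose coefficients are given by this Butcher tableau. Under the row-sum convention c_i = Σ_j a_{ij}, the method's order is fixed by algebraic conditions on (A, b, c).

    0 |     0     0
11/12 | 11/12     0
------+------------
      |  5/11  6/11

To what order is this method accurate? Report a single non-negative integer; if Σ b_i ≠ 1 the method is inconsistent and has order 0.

b = (5/11, 6/11)
c = (0, 11/12)
Σ b_i: 5/11·1 + 6/11·1 = 1 ✓
b·c: 6/11·11/12 = 1/2 ✓; 2 stages ⇒ order 2.

2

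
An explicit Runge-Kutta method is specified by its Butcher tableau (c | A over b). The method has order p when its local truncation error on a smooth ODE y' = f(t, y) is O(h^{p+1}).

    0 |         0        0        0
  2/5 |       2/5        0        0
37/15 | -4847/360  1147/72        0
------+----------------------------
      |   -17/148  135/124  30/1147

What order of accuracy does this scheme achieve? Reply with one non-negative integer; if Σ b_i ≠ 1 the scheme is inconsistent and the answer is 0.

b = (-17/148, 135/124, 30/1147)
c = (0, 2/5, 37/15)
Ac = (0, 0, 1147/180)
Σ b_i: (-17/148)·1 + 135/124·1 + 30/1147·1 = 1 ✓
b·c: 135/124·2/5 + 30/1147·37/15 = 1/2 ✓
b·c²: 135/124·4/25 + 30/1147·1369/225 = 1/3 ✓
b·Ac: 30/1147·1147/180 = 1/6 ✓; 3 stages ⇒ order 3.

3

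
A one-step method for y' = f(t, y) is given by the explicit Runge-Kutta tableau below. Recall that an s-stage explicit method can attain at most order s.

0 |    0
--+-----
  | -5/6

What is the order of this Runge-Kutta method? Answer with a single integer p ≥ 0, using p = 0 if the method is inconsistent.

0

b = (-5/6)
c = (0)
Σ b_i: (-5/6)·1 = -5/6 ≠ 1 ⇒ order 0.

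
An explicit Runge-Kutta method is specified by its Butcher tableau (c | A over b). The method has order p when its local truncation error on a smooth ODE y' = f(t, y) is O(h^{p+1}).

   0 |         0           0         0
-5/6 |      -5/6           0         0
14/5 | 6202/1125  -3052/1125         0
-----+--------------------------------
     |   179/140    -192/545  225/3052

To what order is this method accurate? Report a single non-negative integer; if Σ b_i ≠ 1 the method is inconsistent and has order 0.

b = (179/140, -192/545, 225/3052)
c = (0, -5/6, 14/5)
Ac = (0, 0, 1526/675)
Σ b_i: 179/140·1 + (-192/545)·1 + 225/3052·1 = 1 ✓
b·c: (-192/545)·(-5/6) + 225/3052·14/5 = 1/2 ✓
b·c²: (-192/545)·25/36 + 225/3052·196/25 = 1/3 ✓
b·Ac: 225/3052·1526/675 = 1/6 ✓; 3 stages ⇒ order 3.

3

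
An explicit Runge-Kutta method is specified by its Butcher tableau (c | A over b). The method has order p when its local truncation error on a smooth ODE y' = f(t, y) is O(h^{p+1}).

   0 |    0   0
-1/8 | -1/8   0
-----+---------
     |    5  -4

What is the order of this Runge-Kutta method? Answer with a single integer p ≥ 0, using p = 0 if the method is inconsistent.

b = (5, -4)
c = (0, -1/8)
Σ b_i: 5·1 + (-4)·1 = 1 ✓
b·c: (-4)·(-1/8) = 1/2 ✓; 2 stages ⇒ order 2.

2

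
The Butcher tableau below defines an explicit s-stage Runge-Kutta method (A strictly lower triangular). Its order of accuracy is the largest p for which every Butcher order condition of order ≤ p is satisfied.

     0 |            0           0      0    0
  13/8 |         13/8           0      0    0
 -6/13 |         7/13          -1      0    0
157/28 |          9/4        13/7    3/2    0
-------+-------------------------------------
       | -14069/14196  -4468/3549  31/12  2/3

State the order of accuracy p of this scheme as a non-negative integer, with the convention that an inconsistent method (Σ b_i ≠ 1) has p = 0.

2

b = (-14069/14196, -4468/3549, 31/12, 2/3)
c = (0, 13/8, -6/13, 157/28)
Ac = (0, 0, -13/8, 1693/728)
Σ b_i: (-14069/14196)·1 + (-4468/3549)·1 + 31/12·1 + 2/3·1 = 1 ✓
b·c: (-4468/3549)·13/8 + 31/12·(-6/13) + 2/3·157/28 = 1/2 ✓
b·c²: (-4468/3549)·169/64 + 31/12·36/169 + 2/3·24649/784 = 7228687/397488 ≠ 1/3 ⇒ order 2.
b·Ac: 31/12·(-13/8) + 2/3·1693/728 = -23129/8736 ≠ 1/6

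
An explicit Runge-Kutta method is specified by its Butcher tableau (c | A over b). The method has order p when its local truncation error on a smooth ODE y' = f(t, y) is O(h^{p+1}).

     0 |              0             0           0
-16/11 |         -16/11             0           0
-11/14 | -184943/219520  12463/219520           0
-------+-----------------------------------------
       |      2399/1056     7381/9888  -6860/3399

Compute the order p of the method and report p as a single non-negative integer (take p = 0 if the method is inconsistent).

3

b = (2399/1056, 7381/9888, -6860/3399)
c = (0, -16/11, -11/14)
Ac = (0, 0, -1133/13720)
Σ b_i: 2399/1056·1 + 7381/9888·1 + (-6860/3399)·1 = 1 ✓
b·c: 7381/9888·(-16/11) + (-6860/3399)·(-11/14) = 1/2 ✓
b·c²: 7381/9888·256/121 + (-6860/3399)·121/196 = 1/3 ✓
b·Ac: (-6860/3399)·(-1133/13720) = 1/6 ✓; 3 stages ⇒ order 3.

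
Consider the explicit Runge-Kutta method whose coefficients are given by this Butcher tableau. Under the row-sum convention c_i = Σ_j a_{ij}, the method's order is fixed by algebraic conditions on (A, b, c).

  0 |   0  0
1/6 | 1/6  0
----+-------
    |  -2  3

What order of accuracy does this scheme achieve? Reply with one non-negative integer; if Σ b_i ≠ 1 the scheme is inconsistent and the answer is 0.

2

b = (-2, 3)
c = (0, 1/6)
Σ b_i: (-2)·1 + 3·1 = 1 ✓
b·c: 3·1/6 = 1/2 ✓; 2 stages ⇒ order 2.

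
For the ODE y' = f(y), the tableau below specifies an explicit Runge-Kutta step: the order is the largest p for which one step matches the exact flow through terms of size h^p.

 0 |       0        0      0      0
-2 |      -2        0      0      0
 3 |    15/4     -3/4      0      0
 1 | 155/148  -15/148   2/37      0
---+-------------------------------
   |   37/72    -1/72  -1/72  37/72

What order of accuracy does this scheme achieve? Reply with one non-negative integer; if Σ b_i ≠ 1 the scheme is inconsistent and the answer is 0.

b = (37/72, -1/72, -1/72, 37/72)
c = (0, -2, 3, 1)
Ac = (0, 0, 3/2, 27/74)
Σ b_i: 37/72·1 + (-1/72)·1 + (-1/72)·1 + 37/72·1 = 1 ✓
b·c: (-1/72)·(-2) + (-1/72)·3 + 37/72·1 = 1/2 ✓
b·c²: (-1/72)·4 + (-1/72)·9 + 37/72·1 = 1/3 ✓
b·Ac: (-1/72)·3/2 + 37/72·27/74 = 1/6 ✓
b·c³: (-1/72)·(-8) + (-1/72)·27 + 37/72·1 = 1/4 ✓
b·(c∘Ac): (-1/72)·9/2 + 37/72·27/74 = 1/8 ✓
b·Ac²: (-1/72)·(-3) + 37/72·3/37 = 1/12 ✓
b·A²c: 37/72·3/37 = 1/24 ✓; 4 stages ⇒ order 4.

4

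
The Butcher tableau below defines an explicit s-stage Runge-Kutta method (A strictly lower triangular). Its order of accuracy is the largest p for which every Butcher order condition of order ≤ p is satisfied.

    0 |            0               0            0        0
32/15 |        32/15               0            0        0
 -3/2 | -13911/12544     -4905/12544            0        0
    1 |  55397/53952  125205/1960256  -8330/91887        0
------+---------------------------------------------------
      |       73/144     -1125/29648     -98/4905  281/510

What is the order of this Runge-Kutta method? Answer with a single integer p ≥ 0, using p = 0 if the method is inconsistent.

4

b = (73/144, -1125/29648, -98/4905, 281/510)
c = (0, 32/15, -3/2, 1)
Ac = (0, 0, -327/392, 153/562)
Σ b_i: 73/144·1 + (-1125/29648)·1 + (-98/4905)·1 + 281/510·1 = 1 ✓
b·c: (-1125/29648)·32/15 + (-98/4905)·(-3/2) + 281/510·1 = 1/2 ✓
b·c²: (-1125/29648)·1024/225 + (-98/4905)·9/4 + 281/510·1 = 1/3 ✓
b·Ac: (-98/4905)·(-327/392) + 281/510·153/562 = 1/6 ✓
b·c³: (-1125/29648)·32768/3375 + (-98/4905)·(-27/8) + 281/510·1 = 1/4 ✓
b·(c∘Ac): (-98/4905)·981/784 + 281/510·153/562 = 1/8 ✓
b·Ac²: (-98/4905)·(-436/245) + 281/510·731/8430 = 1/12 ✓
b·A²c: 281/510·85/1124 = 1/24 ✓; 4 stages ⇒ order 4.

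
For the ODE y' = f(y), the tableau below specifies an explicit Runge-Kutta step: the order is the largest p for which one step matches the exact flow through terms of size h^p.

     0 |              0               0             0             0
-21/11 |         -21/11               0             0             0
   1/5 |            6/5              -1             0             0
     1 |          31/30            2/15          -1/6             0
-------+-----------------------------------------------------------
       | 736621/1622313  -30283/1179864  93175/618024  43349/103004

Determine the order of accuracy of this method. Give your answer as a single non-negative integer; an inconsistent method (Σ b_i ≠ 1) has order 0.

b = (736621/1622313, -30283/1179864, 93175/618024, 43349/103004)
c = (0, -21/11, 1/5, 1)
Ac = (0, 0, 21/11, -19/66)
Σ b_i: 736621/1622313·1 + (-30283/1179864)·1 + 93175/618024·1 + 43349/103004·1 = 1 ✓
b·c: (-30283/1179864)·(-21/11) + 93175/618024·1/5 + 43349/103004·1 = 1/2 ✓
b·c²: (-30283/1179864)·441/121 + 93175/618024·1/25 + 43349/103004·1 = 1/3 ✓
b·Ac: 93175/618024·21/11 + 43349/103004·(-19/66) = 1/6 ✓
b·c³: (-30283/1179864)·(-9261/1331) + 93175/618024·1/125 + 43349/103004·1 = 5104133/8497830 ≠ 1/4 ⇒ order 3.
b·(c∘Ac): 93175/618024·21/55 + 43349/103004·(-19/66) = -54037/849783 ≠ 1/8
b·Ac²: 93175/618024·(-441/121) + 43349/103004·8699/18150 = -7388198/21244575 ≠ 1/12
b·A²c: 43349/103004·(-7/22) = -303443/2266088 ≠ 1/24

3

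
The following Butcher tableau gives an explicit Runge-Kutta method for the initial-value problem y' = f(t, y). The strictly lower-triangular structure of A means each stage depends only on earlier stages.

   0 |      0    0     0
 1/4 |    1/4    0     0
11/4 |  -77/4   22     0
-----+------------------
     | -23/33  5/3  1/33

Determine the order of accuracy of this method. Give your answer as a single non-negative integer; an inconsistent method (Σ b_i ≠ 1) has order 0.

b = (-23/33, 5/3, 1/33)
c = (0, 1/4, 11/4)
Ac = (0, 0, 11/2)
Σ b_i: (-23/33)·1 + 5/3·1 + 1/33·1 = 1 ✓
b·c: 5/3·1/4 + 1/33·11/4 = 1/2 ✓
b·c²: 5/3·1/16 + 1/33·121/16 = 1/3 ✓
b·Ac: 1/33·11/2 = 1/6 ✓; 3 stages ⇒ order 3.

3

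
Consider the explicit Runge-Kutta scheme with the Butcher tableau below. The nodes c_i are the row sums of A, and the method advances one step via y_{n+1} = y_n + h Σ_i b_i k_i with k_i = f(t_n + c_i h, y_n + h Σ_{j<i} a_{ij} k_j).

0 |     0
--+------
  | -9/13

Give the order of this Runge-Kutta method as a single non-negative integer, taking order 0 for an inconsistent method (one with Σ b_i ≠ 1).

b = (-9/13)
c = (0)
Σ b_i: (-9/13)·1 = -9/13 ≠ 1 ⇒ order 0.

0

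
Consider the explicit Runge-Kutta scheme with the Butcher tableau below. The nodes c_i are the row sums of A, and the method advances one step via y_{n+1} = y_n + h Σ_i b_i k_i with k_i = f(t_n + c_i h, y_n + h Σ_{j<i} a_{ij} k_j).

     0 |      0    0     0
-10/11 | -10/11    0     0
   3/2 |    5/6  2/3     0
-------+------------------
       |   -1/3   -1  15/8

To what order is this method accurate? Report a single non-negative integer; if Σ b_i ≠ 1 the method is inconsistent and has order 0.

0

b = (-1/3, -1, 15/8)
c = (0, -10/11, 3/2)
Ac = (0, 0, -20/33)
Σ b_i: (-1/3)·1 + (-1)·1 + 15/8·1 = 13/24 ≠ 1 ⇒ order 0.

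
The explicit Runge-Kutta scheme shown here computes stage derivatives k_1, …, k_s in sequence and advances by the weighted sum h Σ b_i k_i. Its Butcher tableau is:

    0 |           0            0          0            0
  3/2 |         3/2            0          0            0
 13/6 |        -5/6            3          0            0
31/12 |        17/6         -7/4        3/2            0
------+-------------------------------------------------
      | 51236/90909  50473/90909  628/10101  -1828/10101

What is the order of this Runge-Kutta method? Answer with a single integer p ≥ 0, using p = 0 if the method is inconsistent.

3

b = (51236/90909, 50473/90909, 628/10101, -1828/10101)
c = (0, 3/2, 13/6, 31/12)
Ac = (0, 0, 9/2, 5/8)
Σ b_i: 51236/90909·1 + 50473/90909·1 + 628/10101·1 + (-1828/10101)·1 = 1 ✓
b·c: 50473/90909·3/2 + 628/10101·13/6 + (-1828/10101)·31/12 = 1/2 ✓
b·c²: 50473/90909·9/4 + 628/10101·169/36 + (-1828/10101)·961/144 = 1/3 ✓
b·Ac: 628/10101·9/2 + (-1828/10101)·5/8 = 1/6 ✓
b·c³: 50473/90909·27/8 + 628/10101·2197/216 + (-1828/10101)·29791/1728 = -206033/335664 ≠ 1/4 ⇒ order 3.
b·(c∘Ac): 628/10101·39/4 + (-1828/10101)·155/96 = 76117/242424 ≠ 1/8
b·Ac²: 628/10101·27/4 + (-1828/10101)·149/48 = -1325/9324 ≠ 1/12
b·A²c: (-1828/10101)·27/4 = -4113/3367 ≠ 1/24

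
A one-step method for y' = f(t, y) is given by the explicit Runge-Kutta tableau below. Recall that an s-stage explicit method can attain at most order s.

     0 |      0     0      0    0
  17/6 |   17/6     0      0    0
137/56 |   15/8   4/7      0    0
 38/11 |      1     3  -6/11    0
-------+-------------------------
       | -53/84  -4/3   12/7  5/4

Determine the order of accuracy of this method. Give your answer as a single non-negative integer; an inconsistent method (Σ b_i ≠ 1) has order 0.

1

b = (-53/84, -4/3, 12/7, 5/4)
c = (0, 17/6, 137/56, 38/11)
Ac = (0, 0, 34/21, 2207/308)
Σ b_i: (-53/84)·1 + (-4/3)·1 + 12/7·1 + 5/4·1 = 1 ✓
b·c: (-4/3)·17/6 + 12/7·137/56 + 5/4·38/11 = 22966/4851 ≠ 1/2 ⇒ order 1.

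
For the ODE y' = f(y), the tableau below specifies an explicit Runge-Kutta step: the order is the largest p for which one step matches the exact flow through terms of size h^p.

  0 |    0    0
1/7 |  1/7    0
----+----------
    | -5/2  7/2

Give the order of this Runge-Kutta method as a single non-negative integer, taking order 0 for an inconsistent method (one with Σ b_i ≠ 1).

b = (-5/2, 7/2)
c = (0, 1/7)
Σ b_i: (-5/2)·1 + 7/2·1 = 1 ✓
b·c: 7/2·1/7 = 1/2 ✓; 2 stages ⇒ order 2.

2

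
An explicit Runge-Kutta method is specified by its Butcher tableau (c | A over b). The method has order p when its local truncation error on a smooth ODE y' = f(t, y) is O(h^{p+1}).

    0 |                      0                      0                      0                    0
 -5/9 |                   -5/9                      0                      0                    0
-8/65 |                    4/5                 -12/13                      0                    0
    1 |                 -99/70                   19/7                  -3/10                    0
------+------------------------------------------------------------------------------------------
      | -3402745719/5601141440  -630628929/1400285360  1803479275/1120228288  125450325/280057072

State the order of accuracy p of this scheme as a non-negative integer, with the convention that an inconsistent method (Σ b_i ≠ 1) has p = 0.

3

b = (-3402745719/5601141440, -630628929/1400285360, 1803479275/1120228288, 125450325/280057072)
c = (0, -5/9, -8/65, 1)
Ac = (0, 0, 20/39, -30119/20475)
Σ b_i: (-3402745719/5601141440)·1 + (-630628929/1400285360)·1 + 1803479275/1120228288·1 + 125450325/280057072·1 = 1 ✓
b·c: (-630628929/1400285360)·(-5/9) + 1803479275/1120228288·(-8/65) + 125450325/280057072·1 = 1/2 ✓
b·c²: (-630628929/1400285360)·25/81 + 1803479275/1120228288·64/4225 + 125450325/280057072·1 = 1/3 ✓
b·Ac: 1803479275/1120228288·20/39 + 125450325/280057072·(-30119/20475) = 1/6 ✓
b·c³: (-630628929/1400285360)·(-125/729) + 1803479275/1120228288·(-512/274625) + 125450325/280057072·1 = 128322307273/245750080680 ≠ 1/4 ⇒ order 3.
b·(c∘Ac): 1803479275/1120228288·(-32/507) + 125450325/280057072·(-30119/20475) = -638989139/840171216 ≠ 1/8
b·Ac²: 1803479275/1120228288·(-100/351) + 125450325/280057072·9979943/11977875 = -10498394273/122875040340 ≠ 1/12
b·A²c: 125450325/280057072·(-2/13) = -9650025/140028536 ≠ 1/24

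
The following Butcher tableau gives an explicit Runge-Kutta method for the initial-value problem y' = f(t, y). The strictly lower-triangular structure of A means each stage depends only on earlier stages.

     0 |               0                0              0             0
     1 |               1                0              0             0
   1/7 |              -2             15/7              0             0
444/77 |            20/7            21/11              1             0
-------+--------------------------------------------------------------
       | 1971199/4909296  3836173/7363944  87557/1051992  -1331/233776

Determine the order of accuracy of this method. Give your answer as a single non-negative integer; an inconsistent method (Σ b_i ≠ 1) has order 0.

b = (1971199/4909296, 3836173/7363944, 87557/1051992, -1331/233776)
c = (0, 1, 1/7, 444/77)
Ac = (0, 0, 15/7, 158/77)
Σ b_i: 1971199/4909296·1 + 3836173/7363944·1 + 87557/1051992·1 + (-1331/233776)·1 = 1 ✓
b·c: 3836173/7363944·1 + 87557/1051992·1/7 + (-1331/233776)·444/77 = 1/2 ✓
b·c²: 3836173/7363944·1 + 87557/1051992·1/49 + (-1331/233776)·197136/5929 = 1/3 ✓
b·Ac: 87557/1051992·15/7 + (-1331/233776)·158/77 = 1/6 ✓
b·c³: 3836173/7363944·1 + 87557/1051992·1/343 + (-1331/233776)·87528384/456533 = -34302949/60138876 ≠ 1/4 ⇒ order 3.
b·(c∘Ac): 87557/1051992·15/49 + (-1331/233776)·70152/5929 = -719723/17182536 ≠ 1/8
b·Ac²: 87557/1051992·15/7 + (-1331/233776)·1040/539 = 2875735/17182536 ≠ 1/12
b·A²c: (-1331/233776)·15/7 = -19965/1636432 ≠ 1/24

3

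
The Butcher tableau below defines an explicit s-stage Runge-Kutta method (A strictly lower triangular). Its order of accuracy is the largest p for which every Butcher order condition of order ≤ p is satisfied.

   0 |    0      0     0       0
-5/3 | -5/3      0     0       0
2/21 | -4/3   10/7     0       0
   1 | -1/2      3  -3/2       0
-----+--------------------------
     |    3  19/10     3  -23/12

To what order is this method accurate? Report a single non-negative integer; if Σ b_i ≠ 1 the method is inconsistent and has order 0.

0

b = (3, 19/10, 3, -23/12)
c = (0, -5/3, 2/21, 1)
Ac = (0, 0, -50/21, -36/7)
Σ b_i: 3·1 + 19/10·1 + 3·1 + (-23/12)·1 = 359/60 ≠ 1 ⇒ order 0.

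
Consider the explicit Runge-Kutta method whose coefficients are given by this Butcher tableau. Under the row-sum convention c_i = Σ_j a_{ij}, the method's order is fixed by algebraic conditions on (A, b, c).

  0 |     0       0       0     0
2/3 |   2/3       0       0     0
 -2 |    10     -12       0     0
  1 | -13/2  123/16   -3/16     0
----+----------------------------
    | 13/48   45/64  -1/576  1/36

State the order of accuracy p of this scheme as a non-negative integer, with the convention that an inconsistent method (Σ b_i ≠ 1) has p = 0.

4

b = (13/48, 45/64, -1/576, 1/36)
c = (0, 2/3, -2, 1)
Ac = (0, 0, -8, 11/2)
Σ b_i: 13/48·1 + 45/64·1 + (-1/576)·1 + 1/36·1 = 1 ✓
b·c: 45/64·2/3 + (-1/576)·(-2) + 1/36·1 = 1/2 ✓
b·c²: 45/64·4/9 + (-1/576)·4 + 1/36·1 = 1/3 ✓
b·Ac: (-1/576)·(-8) + 1/36·11/2 = 1/6 ✓
b·c³: 45/64·8/27 + (-1/576)·(-8) + 1/36·1 = 1/4 ✓
b·(c∘Ac): (-1/576)·16 + 1/36·11/2 = 1/8 ✓
b·Ac²: (-1/576)·(-16/3) + 1/36·8/3 = 1/12 ✓
b·A²c: 1/36·3/2 = 1/24 ✓; 4 stages ⇒ order 4.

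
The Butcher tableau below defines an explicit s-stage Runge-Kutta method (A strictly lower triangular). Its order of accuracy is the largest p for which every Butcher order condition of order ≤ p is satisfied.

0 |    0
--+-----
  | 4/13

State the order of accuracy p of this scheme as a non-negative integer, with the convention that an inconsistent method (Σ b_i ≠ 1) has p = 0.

b = (4/13)
c = (0)
Σ b_i: 4/13·1 = 4/13 ≠ 1 ⇒ order 0.

0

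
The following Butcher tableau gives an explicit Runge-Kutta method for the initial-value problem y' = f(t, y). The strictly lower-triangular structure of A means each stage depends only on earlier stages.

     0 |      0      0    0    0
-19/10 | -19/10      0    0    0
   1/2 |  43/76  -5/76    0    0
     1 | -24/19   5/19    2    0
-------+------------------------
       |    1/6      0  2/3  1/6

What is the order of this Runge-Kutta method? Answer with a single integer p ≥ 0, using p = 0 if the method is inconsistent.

4

b = (1/6, 0, 2/3, 1/6)
c = (0, -19/10, 1/2, 1)
Ac = (0, 0, 1/8, 1/2)
Σ b_i: 1/6·1 + 2/3·1 + 1/6·1 = 1 ✓
b·c: 2/3·1/2 + 1/6·1 = 1/2 ✓
b·c²: 2/3·1/4 + 1/6·1 = 1/3 ✓
b·Ac: 2/3·1/8 + 1/6·1/2 = 1/6 ✓
b·c³: 2/3·1/8 + 1/6·1 = 1/4 ✓
b·(c∘Ac): 2/3·1/16 + 1/6·1/2 = 1/8 ✓
b·Ac²: 2/3·(-19/80) + 1/6·29/20 = 1/12 ✓
b·A²c: 1/6·1/4 = 1/24 ✓; 4 stages ⇒ order 4.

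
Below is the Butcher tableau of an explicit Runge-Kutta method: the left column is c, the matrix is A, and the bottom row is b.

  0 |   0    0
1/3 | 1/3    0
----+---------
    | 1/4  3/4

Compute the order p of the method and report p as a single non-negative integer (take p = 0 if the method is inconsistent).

1

b = (1/4, 3/4)
c = (0, 1/3)
Σ b_i: 1/4·1 + 3/4·1 = 1 ✓
b·c: 3/4·1/3 = 1/4 ≠ 1/2 ⇒ order 1.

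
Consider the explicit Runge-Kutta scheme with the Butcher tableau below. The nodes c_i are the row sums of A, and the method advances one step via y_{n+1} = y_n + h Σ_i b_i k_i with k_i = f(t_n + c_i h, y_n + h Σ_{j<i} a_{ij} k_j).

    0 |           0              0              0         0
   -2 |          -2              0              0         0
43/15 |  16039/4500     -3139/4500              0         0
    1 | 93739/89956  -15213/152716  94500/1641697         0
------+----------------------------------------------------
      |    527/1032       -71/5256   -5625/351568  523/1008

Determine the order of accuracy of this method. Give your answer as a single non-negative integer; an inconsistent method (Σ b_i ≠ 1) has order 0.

4

b = (527/1032, -71/5256, -5625/351568, 523/1008)
c = (0, -2, 43/15, 1)
Ac = (0, 0, 3139/2250, 381/1046)
Σ b_i: 527/1032·1 + (-71/5256)·1 + (-5625/351568)·1 + 523/1008·1 = 1 ✓
b·c: (-71/5256)·(-2) + (-5625/351568)·43/15 + 523/1008·1 = 1/2 ✓
b·c²: (-71/5256)·4 + (-5625/351568)·1849/225 + 523/1008·1 = 1/3 ✓
b·Ac: (-5625/351568)·3139/2250 + 523/1008·381/1046 = 1/6 ✓
b·c³: (-71/5256)·(-8) + (-5625/351568)·79507/3375 + 523/1008·1 = 1/4 ✓
b·(c∘Ac): (-5625/351568)·134977/33750 + 523/1008·381/1046 = 1/8 ✓
b·Ac²: (-5625/351568)·(-3139/1125) + 523/1008·39/523 = 1/12 ✓
b·A²c: 523/1008·42/523 = 1/24 ✓; 4 stages ⇒ order 4.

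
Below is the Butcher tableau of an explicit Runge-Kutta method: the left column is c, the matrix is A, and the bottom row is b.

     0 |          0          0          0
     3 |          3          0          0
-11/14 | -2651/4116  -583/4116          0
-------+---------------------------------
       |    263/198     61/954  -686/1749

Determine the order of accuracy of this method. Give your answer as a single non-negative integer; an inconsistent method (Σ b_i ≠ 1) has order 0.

3

b = (263/198, 61/954, -686/1749)
c = (0, 3, -11/14)
Ac = (0, 0, -583/1372)
Σ b_i: 263/198·1 + 61/954·1 + (-686/1749)·1 = 1 ✓
b·c: 61/954·3 + (-686/1749)·(-11/14) = 1/2 ✓
b·c²: 61/954·9 + (-686/1749)·121/196 = 1/3 ✓
b·Ac: (-686/1749)·(-583/1372) = 1/6 ✓; 3 stages ⇒ order 3.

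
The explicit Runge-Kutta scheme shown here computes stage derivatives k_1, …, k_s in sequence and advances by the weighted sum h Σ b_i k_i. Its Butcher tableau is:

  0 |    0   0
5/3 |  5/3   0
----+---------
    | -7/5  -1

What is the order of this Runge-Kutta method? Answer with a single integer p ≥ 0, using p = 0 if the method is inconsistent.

0

b = (-7/5, -1)
c = (0, 5/3)
Σ b_i: (-7/5)·1 + (-1)·1 = -12/5 ≠ 1 ⇒ order 0.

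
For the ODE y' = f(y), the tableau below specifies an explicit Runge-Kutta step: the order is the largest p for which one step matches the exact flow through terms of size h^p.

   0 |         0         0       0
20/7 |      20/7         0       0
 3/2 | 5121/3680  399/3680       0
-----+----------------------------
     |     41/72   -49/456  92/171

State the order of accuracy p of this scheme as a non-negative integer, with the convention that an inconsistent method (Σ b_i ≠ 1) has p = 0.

b = (41/72, -49/456, 92/171)
c = (0, 20/7, 3/2)
Ac = (0, 0, 57/184)
Σ b_i: 41/72·1 + (-49/456)·1 + 92/171·1 = 1 ✓
b·c: (-49/456)·20/7 + 92/171·3/2 = 1/2 ✓
b·c²: (-49/456)·400/49 + 92/171·9/4 = 1/3 ✓
b·Ac: 92/171·57/184 = 1/6 ✓; 3 stages ⇒ order 3.

3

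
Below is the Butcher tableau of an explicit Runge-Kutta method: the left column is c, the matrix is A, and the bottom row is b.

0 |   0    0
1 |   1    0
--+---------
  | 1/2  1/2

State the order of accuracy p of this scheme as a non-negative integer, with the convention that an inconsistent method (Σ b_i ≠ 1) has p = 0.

2

b = (1/2, 1/2)
c = (0, 1)
Σ b_i: 1/2·1 + 1/2·1 = 1 ✓
b·c: 1/2·1 = 1/2 ✓; 2 stages ⇒ order 2.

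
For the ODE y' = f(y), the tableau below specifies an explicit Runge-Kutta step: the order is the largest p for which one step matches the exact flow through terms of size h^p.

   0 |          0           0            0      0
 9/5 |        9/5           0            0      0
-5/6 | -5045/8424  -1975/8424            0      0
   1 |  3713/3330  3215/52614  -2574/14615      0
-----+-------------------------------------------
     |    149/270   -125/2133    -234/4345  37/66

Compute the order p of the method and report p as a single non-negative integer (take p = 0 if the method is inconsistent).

4

b = (149/270, -125/2133, -234/4345, 37/66)
c = (0, 9/5, -5/6, 1)
Ac = (0, 0, -395/936, 19/74)
Σ b_i: 149/270·1 + (-125/2133)·1 + (-234/4345)·1 + 37/66·1 = 1 ✓
b·c: (-125/2133)·9/5 + (-234/4345)·(-5/6) + 37/66·1 = 1/2 ✓
b·c²: (-125/2133)·81/25 + (-234/4345)·25/36 + 37/66·1 = 1/3 ✓
b·Ac: (-234/4345)·(-395/936) + 37/66·19/74 = 1/6 ✓
b·c³: (-125/2133)·729/125 + (-234/4345)·(-125/216) + 37/66·1 = 1/4 ✓
b·(c∘Ac): (-234/4345)·1975/5616 + 37/66·19/74 = 1/8 ✓
b·Ac²: (-234/4345)·(-79/104) + 37/66·14/185 = 1/12 ✓
b·A²c: 37/66·11/148 = 1/24 ✓; 4 stages ⇒ order 4.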